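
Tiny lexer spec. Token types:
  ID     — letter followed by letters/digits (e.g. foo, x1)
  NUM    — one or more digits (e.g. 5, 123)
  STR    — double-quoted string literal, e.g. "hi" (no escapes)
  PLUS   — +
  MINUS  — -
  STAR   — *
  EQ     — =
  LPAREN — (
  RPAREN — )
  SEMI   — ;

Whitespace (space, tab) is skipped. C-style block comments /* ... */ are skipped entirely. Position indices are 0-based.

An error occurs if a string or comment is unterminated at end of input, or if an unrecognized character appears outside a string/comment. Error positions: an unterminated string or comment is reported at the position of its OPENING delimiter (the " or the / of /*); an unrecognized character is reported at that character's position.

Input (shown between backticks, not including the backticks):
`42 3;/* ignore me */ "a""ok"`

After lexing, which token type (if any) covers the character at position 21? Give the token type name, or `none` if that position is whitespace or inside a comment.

Answer: STR

Derivation:
pos=0: emit NUM '42' (now at pos=2)
pos=3: emit NUM '3' (now at pos=4)
pos=4: emit SEMI ';'
pos=5: enter COMMENT mode (saw '/*')
exit COMMENT mode (now at pos=20)
pos=21: enter STRING mode
pos=21: emit STR "a" (now at pos=24)
pos=24: enter STRING mode
pos=24: emit STR "ok" (now at pos=28)
DONE. 5 tokens: [NUM, NUM, SEMI, STR, STR]
Position 21: char is '"' -> STR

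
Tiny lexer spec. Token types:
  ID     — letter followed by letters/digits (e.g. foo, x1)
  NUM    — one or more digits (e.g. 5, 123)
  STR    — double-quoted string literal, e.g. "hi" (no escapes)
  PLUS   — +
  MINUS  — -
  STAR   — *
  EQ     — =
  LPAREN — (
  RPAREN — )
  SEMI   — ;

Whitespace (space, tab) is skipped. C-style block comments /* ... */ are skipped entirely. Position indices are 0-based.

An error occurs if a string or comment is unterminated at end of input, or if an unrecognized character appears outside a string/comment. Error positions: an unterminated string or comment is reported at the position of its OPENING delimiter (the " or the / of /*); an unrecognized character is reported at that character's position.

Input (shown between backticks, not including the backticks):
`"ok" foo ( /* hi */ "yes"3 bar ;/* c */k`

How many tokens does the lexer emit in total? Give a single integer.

Answer: 8

Derivation:
pos=0: enter STRING mode
pos=0: emit STR "ok" (now at pos=4)
pos=5: emit ID 'foo' (now at pos=8)
pos=9: emit LPAREN '('
pos=11: enter COMMENT mode (saw '/*')
exit COMMENT mode (now at pos=19)
pos=20: enter STRING mode
pos=20: emit STR "yes" (now at pos=25)
pos=25: emit NUM '3' (now at pos=26)
pos=27: emit ID 'bar' (now at pos=30)
pos=31: emit SEMI ';'
pos=32: enter COMMENT mode (saw '/*')
exit COMMENT mode (now at pos=39)
pos=39: emit ID 'k' (now at pos=40)
DONE. 8 tokens: [STR, ID, LPAREN, STR, NUM, ID, SEMI, ID]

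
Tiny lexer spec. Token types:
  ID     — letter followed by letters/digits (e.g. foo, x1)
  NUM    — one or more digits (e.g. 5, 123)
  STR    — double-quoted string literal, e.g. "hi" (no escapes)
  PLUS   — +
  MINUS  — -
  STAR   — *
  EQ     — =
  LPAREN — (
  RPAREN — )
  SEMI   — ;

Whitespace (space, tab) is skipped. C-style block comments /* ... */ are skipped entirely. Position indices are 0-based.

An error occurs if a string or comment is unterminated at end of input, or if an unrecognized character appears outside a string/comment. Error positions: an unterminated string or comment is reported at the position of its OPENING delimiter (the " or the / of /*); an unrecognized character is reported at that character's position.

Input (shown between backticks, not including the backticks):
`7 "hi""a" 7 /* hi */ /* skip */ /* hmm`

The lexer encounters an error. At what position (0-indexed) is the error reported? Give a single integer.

pos=0: emit NUM '7' (now at pos=1)
pos=2: enter STRING mode
pos=2: emit STR "hi" (now at pos=6)
pos=6: enter STRING mode
pos=6: emit STR "a" (now at pos=9)
pos=10: emit NUM '7' (now at pos=11)
pos=12: enter COMMENT mode (saw '/*')
exit COMMENT mode (now at pos=20)
pos=21: enter COMMENT mode (saw '/*')
exit COMMENT mode (now at pos=31)
pos=32: enter COMMENT mode (saw '/*')
pos=32: ERROR — unterminated comment (reached EOF)

Answer: 32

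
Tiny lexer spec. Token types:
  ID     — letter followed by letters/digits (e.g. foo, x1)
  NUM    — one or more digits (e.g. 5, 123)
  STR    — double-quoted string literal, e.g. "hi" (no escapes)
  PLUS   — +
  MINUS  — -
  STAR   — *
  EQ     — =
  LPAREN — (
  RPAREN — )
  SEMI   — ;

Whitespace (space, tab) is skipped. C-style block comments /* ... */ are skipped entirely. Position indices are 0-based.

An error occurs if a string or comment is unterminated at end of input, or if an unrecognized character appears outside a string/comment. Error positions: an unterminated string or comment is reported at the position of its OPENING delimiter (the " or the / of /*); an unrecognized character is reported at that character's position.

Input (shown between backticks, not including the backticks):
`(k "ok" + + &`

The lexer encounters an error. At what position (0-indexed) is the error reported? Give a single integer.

Answer: 12

Derivation:
pos=0: emit LPAREN '('
pos=1: emit ID 'k' (now at pos=2)
pos=3: enter STRING mode
pos=3: emit STR "ok" (now at pos=7)
pos=8: emit PLUS '+'
pos=10: emit PLUS '+'
pos=12: ERROR — unrecognized char '&'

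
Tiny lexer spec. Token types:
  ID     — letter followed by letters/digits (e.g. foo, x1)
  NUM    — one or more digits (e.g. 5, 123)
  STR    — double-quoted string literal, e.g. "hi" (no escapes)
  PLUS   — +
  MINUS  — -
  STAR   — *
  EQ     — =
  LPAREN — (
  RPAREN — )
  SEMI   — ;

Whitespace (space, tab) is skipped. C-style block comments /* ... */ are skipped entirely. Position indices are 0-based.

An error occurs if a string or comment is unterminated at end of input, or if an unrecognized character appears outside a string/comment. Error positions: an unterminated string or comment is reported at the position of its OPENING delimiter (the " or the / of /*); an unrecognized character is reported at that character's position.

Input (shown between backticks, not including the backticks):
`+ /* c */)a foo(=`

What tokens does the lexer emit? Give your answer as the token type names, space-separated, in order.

Answer: PLUS RPAREN ID ID LPAREN EQ

Derivation:
pos=0: emit PLUS '+'
pos=2: enter COMMENT mode (saw '/*')
exit COMMENT mode (now at pos=9)
pos=9: emit RPAREN ')'
pos=10: emit ID 'a' (now at pos=11)
pos=12: emit ID 'foo' (now at pos=15)
pos=15: emit LPAREN '('
pos=16: emit EQ '='
DONE. 6 tokens: [PLUS, RPAREN, ID, ID, LPAREN, EQ]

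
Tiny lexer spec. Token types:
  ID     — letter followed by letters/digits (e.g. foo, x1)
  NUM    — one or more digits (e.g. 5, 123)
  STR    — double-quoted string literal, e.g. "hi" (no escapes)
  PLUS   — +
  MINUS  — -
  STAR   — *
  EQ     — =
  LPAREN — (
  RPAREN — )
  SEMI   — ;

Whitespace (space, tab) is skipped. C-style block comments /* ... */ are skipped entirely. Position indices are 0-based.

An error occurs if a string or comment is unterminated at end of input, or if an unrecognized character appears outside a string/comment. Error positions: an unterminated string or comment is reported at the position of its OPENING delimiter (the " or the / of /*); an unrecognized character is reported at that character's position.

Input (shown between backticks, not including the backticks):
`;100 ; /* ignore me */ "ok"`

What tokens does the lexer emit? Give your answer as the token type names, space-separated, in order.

pos=0: emit SEMI ';'
pos=1: emit NUM '100' (now at pos=4)
pos=5: emit SEMI ';'
pos=7: enter COMMENT mode (saw '/*')
exit COMMENT mode (now at pos=22)
pos=23: enter STRING mode
pos=23: emit STR "ok" (now at pos=27)
DONE. 4 tokens: [SEMI, NUM, SEMI, STR]

Answer: SEMI NUM SEMI STR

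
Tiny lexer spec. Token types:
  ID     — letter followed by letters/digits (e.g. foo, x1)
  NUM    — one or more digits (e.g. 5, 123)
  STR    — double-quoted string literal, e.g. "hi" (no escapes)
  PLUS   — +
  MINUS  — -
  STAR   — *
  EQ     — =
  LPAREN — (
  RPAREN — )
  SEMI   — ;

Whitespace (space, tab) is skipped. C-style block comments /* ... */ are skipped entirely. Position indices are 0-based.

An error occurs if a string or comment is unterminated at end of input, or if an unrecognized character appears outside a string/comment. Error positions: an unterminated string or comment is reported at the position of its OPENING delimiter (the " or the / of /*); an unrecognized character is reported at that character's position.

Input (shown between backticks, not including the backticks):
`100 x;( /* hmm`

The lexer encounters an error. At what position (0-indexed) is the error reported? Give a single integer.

Answer: 8

Derivation:
pos=0: emit NUM '100' (now at pos=3)
pos=4: emit ID 'x' (now at pos=5)
pos=5: emit SEMI ';'
pos=6: emit LPAREN '('
pos=8: enter COMMENT mode (saw '/*')
pos=8: ERROR — unterminated comment (reached EOF)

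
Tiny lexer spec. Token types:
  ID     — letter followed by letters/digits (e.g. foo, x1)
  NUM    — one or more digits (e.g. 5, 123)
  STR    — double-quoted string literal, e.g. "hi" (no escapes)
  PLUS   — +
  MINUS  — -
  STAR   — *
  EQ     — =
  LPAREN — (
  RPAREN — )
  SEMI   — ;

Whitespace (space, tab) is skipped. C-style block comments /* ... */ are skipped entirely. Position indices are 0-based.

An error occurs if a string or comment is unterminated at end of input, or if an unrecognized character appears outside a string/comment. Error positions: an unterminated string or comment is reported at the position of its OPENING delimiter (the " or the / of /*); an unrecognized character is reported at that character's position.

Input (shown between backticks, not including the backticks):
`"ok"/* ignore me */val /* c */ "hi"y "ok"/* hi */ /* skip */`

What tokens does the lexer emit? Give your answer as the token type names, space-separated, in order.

Answer: STR ID STR ID STR

Derivation:
pos=0: enter STRING mode
pos=0: emit STR "ok" (now at pos=4)
pos=4: enter COMMENT mode (saw '/*')
exit COMMENT mode (now at pos=19)
pos=19: emit ID 'val' (now at pos=22)
pos=23: enter COMMENT mode (saw '/*')
exit COMMENT mode (now at pos=30)
pos=31: enter STRING mode
pos=31: emit STR "hi" (now at pos=35)
pos=35: emit ID 'y' (now at pos=36)
pos=37: enter STRING mode
pos=37: emit STR "ok" (now at pos=41)
pos=41: enter COMMENT mode (saw '/*')
exit COMMENT mode (now at pos=49)
pos=50: enter COMMENT mode (saw '/*')
exit COMMENT mode (now at pos=60)
DONE. 5 tokens: [STR, ID, STR, ID, STR]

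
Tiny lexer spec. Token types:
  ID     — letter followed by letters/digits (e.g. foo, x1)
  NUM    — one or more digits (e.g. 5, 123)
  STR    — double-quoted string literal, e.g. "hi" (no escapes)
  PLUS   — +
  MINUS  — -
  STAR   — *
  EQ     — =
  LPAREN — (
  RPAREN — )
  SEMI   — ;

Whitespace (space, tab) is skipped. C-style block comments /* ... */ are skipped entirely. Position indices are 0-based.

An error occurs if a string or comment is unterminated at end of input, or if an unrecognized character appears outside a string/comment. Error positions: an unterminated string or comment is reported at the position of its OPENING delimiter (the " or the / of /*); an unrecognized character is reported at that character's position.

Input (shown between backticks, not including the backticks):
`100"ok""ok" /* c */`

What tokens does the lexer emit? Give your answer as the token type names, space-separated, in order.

pos=0: emit NUM '100' (now at pos=3)
pos=3: enter STRING mode
pos=3: emit STR "ok" (now at pos=7)
pos=7: enter STRING mode
pos=7: emit STR "ok" (now at pos=11)
pos=12: enter COMMENT mode (saw '/*')
exit COMMENT mode (now at pos=19)
DONE. 3 tokens: [NUM, STR, STR]

Answer: NUM STR STR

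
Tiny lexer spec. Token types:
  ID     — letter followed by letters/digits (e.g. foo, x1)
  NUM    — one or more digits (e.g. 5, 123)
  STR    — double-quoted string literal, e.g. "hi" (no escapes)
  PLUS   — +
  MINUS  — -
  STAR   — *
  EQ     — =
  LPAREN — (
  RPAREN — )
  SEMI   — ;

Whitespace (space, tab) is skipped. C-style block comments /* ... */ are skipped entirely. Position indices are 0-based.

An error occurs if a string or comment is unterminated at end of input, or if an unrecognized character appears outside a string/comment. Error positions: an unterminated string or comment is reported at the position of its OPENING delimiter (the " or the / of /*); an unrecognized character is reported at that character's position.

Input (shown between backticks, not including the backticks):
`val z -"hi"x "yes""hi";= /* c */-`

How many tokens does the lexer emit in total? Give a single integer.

Answer: 10

Derivation:
pos=0: emit ID 'val' (now at pos=3)
pos=4: emit ID 'z' (now at pos=5)
pos=6: emit MINUS '-'
pos=7: enter STRING mode
pos=7: emit STR "hi" (now at pos=11)
pos=11: emit ID 'x' (now at pos=12)
pos=13: enter STRING mode
pos=13: emit STR "yes" (now at pos=18)
pos=18: enter STRING mode
pos=18: emit STR "hi" (now at pos=22)
pos=22: emit SEMI ';'
pos=23: emit EQ '='
pos=25: enter COMMENT mode (saw '/*')
exit COMMENT mode (now at pos=32)
pos=32: emit MINUS '-'
DONE. 10 tokens: [ID, ID, MINUS, STR, ID, STR, STR, SEMI, EQ, MINUS]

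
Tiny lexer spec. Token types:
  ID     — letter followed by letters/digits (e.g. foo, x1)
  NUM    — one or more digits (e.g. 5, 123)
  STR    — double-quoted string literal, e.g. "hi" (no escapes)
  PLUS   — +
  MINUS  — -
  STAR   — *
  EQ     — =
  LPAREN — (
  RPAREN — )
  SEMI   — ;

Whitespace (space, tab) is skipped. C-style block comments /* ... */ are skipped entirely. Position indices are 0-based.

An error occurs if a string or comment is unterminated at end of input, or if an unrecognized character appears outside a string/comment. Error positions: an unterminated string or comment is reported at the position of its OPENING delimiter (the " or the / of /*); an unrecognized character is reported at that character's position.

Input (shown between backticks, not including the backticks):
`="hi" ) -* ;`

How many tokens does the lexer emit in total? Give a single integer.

pos=0: emit EQ '='
pos=1: enter STRING mode
pos=1: emit STR "hi" (now at pos=5)
pos=6: emit RPAREN ')'
pos=8: emit MINUS '-'
pos=9: emit STAR '*'
pos=11: emit SEMI ';'
DONE. 6 tokens: [EQ, STR, RPAREN, MINUS, STAR, SEMI]

Answer: 6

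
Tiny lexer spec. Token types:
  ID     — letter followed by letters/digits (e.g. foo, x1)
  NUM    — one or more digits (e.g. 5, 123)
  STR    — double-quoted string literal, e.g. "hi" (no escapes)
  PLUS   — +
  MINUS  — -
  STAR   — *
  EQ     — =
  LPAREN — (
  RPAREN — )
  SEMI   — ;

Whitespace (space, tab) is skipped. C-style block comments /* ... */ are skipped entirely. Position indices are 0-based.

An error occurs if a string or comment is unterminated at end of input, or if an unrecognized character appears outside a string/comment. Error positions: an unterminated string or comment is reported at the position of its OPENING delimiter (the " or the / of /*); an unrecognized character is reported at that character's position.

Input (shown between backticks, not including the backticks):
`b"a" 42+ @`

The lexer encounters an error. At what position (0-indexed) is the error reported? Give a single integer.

Answer: 9

Derivation:
pos=0: emit ID 'b' (now at pos=1)
pos=1: enter STRING mode
pos=1: emit STR "a" (now at pos=4)
pos=5: emit NUM '42' (now at pos=7)
pos=7: emit PLUS '+'
pos=9: ERROR — unrecognized char '@'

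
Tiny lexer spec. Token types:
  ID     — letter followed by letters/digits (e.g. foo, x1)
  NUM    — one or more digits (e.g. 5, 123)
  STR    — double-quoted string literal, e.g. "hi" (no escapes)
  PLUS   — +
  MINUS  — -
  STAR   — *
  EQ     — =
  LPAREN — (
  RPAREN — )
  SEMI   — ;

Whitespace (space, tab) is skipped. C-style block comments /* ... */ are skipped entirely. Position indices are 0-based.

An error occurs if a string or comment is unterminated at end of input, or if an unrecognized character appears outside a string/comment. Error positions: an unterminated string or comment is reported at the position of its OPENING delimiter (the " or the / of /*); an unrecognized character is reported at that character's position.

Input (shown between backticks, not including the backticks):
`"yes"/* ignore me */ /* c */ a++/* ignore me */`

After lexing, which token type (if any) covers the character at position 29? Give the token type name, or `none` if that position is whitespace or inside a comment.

pos=0: enter STRING mode
pos=0: emit STR "yes" (now at pos=5)
pos=5: enter COMMENT mode (saw '/*')
exit COMMENT mode (now at pos=20)
pos=21: enter COMMENT mode (saw '/*')
exit COMMENT mode (now at pos=28)
pos=29: emit ID 'a' (now at pos=30)
pos=30: emit PLUS '+'
pos=31: emit PLUS '+'
pos=32: enter COMMENT mode (saw '/*')
exit COMMENT mode (now at pos=47)
DONE. 4 tokens: [STR, ID, PLUS, PLUS]
Position 29: char is 'a' -> ID

Answer: ID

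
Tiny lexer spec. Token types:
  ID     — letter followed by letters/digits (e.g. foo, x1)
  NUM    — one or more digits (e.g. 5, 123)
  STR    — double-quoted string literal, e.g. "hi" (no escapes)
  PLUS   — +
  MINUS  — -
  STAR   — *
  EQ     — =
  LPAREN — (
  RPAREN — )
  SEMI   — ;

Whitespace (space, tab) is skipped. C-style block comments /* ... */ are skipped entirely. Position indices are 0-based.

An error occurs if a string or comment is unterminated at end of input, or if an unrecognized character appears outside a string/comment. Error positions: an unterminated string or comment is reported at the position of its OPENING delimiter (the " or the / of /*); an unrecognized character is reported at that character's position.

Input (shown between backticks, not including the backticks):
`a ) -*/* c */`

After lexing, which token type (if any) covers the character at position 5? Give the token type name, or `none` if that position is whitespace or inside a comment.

Answer: STAR

Derivation:
pos=0: emit ID 'a' (now at pos=1)
pos=2: emit RPAREN ')'
pos=4: emit MINUS '-'
pos=5: emit STAR '*'
pos=6: enter COMMENT mode (saw '/*')
exit COMMENT mode (now at pos=13)
DONE. 4 tokens: [ID, RPAREN, MINUS, STAR]
Position 5: char is '*' -> STAR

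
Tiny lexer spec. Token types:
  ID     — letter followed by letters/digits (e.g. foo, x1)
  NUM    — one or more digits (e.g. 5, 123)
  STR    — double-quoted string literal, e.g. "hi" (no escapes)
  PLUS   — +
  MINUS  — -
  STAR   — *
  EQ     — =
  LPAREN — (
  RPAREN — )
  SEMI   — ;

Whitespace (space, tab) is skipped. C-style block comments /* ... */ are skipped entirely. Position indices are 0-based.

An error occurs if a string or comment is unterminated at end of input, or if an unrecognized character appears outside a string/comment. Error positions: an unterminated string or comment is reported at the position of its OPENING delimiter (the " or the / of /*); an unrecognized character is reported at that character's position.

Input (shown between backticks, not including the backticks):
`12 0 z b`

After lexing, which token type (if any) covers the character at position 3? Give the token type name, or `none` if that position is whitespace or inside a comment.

pos=0: emit NUM '12' (now at pos=2)
pos=3: emit NUM '0' (now at pos=4)
pos=5: emit ID 'z' (now at pos=6)
pos=7: emit ID 'b' (now at pos=8)
DONE. 4 tokens: [NUM, NUM, ID, ID]
Position 3: char is '0' -> NUM

Answer: NUM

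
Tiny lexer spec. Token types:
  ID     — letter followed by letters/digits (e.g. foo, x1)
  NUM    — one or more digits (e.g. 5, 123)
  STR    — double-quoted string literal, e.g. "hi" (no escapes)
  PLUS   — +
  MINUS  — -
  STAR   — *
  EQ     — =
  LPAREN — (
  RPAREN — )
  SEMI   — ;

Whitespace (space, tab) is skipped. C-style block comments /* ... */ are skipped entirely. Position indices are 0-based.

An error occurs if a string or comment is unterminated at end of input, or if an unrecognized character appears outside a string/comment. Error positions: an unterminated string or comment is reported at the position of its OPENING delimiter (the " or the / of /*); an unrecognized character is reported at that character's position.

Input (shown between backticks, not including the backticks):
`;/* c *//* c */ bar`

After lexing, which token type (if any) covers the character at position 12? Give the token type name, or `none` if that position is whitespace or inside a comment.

pos=0: emit SEMI ';'
pos=1: enter COMMENT mode (saw '/*')
exit COMMENT mode (now at pos=8)
pos=8: enter COMMENT mode (saw '/*')
exit COMMENT mode (now at pos=15)
pos=16: emit ID 'bar' (now at pos=19)
DONE. 2 tokens: [SEMI, ID]
Position 12: char is ' ' -> none

Answer: none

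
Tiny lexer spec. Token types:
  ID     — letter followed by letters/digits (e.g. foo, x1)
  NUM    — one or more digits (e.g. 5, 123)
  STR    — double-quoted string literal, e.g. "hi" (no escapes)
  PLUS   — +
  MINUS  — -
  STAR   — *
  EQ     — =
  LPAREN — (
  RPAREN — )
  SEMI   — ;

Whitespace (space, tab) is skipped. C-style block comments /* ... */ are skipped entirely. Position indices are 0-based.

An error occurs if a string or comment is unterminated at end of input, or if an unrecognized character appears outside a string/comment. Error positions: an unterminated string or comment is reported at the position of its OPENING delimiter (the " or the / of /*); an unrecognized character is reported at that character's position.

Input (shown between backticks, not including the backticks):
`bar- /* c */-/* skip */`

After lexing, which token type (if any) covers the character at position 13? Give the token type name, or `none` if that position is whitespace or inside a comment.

Answer: none

Derivation:
pos=0: emit ID 'bar' (now at pos=3)
pos=3: emit MINUS '-'
pos=5: enter COMMENT mode (saw '/*')
exit COMMENT mode (now at pos=12)
pos=12: emit MINUS '-'
pos=13: enter COMMENT mode (saw '/*')
exit COMMENT mode (now at pos=23)
DONE. 3 tokens: [ID, MINUS, MINUS]
Position 13: char is '/' -> none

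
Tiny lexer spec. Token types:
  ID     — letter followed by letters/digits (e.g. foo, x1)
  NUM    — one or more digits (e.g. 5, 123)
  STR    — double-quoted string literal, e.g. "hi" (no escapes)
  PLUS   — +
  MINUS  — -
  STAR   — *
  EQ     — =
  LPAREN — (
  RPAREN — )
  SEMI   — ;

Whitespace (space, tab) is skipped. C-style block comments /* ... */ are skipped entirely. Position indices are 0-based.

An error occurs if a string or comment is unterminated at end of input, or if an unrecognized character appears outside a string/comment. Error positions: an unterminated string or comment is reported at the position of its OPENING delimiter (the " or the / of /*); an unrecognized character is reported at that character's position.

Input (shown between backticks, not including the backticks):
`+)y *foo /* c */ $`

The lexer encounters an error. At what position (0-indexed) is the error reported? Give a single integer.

pos=0: emit PLUS '+'
pos=1: emit RPAREN ')'
pos=2: emit ID 'y' (now at pos=3)
pos=4: emit STAR '*'
pos=5: emit ID 'foo' (now at pos=8)
pos=9: enter COMMENT mode (saw '/*')
exit COMMENT mode (now at pos=16)
pos=17: ERROR — unrecognized char '$'

Answer: 17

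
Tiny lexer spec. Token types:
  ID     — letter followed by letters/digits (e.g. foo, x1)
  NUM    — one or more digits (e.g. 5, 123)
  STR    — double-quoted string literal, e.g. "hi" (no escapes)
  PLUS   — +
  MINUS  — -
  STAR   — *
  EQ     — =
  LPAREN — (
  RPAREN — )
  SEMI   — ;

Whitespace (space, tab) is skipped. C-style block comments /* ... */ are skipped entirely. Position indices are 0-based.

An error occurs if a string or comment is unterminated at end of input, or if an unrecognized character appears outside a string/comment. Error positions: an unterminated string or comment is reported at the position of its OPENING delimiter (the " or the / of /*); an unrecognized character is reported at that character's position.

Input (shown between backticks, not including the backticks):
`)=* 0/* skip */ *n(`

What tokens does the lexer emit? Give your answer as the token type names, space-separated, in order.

pos=0: emit RPAREN ')'
pos=1: emit EQ '='
pos=2: emit STAR '*'
pos=4: emit NUM '0' (now at pos=5)
pos=5: enter COMMENT mode (saw '/*')
exit COMMENT mode (now at pos=15)
pos=16: emit STAR '*'
pos=17: emit ID 'n' (now at pos=18)
pos=18: emit LPAREN '('
DONE. 7 tokens: [RPAREN, EQ, STAR, NUM, STAR, ID, LPAREN]

Answer: RPAREN EQ STAR NUM STAR ID LPAREN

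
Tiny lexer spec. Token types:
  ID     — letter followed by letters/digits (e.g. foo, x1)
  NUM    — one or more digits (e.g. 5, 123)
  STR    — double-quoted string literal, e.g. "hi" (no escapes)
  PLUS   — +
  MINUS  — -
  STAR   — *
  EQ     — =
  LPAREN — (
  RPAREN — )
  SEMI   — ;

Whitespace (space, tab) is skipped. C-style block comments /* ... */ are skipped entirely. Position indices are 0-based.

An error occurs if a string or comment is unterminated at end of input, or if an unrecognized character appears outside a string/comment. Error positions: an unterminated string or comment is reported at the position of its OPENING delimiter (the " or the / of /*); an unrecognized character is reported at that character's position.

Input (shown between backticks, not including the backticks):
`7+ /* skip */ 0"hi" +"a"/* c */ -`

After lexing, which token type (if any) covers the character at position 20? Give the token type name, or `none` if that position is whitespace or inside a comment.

Answer: PLUS

Derivation:
pos=0: emit NUM '7' (now at pos=1)
pos=1: emit PLUS '+'
pos=3: enter COMMENT mode (saw '/*')
exit COMMENT mode (now at pos=13)
pos=14: emit NUM '0' (now at pos=15)
pos=15: enter STRING mode
pos=15: emit STR "hi" (now at pos=19)
pos=20: emit PLUS '+'
pos=21: enter STRING mode
pos=21: emit STR "a" (now at pos=24)
pos=24: enter COMMENT mode (saw '/*')
exit COMMENT mode (now at pos=31)
pos=32: emit MINUS '-'
DONE. 7 tokens: [NUM, PLUS, NUM, STR, PLUS, STR, MINUS]
Position 20: char is '+' -> PLUS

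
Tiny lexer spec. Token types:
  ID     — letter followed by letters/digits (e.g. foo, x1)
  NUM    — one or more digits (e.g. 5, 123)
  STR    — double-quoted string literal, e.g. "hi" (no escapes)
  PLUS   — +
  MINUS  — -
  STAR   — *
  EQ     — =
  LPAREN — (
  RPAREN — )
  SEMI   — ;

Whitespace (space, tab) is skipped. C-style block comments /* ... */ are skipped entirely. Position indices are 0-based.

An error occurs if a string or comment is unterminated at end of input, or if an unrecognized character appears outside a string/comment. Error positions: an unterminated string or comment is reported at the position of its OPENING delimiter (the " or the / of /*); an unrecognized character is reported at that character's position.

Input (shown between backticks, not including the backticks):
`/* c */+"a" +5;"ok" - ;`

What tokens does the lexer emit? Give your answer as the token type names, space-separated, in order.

pos=0: enter COMMENT mode (saw '/*')
exit COMMENT mode (now at pos=7)
pos=7: emit PLUS '+'
pos=8: enter STRING mode
pos=8: emit STR "a" (now at pos=11)
pos=12: emit PLUS '+'
pos=13: emit NUM '5' (now at pos=14)
pos=14: emit SEMI ';'
pos=15: enter STRING mode
pos=15: emit STR "ok" (now at pos=19)
pos=20: emit MINUS '-'
pos=22: emit SEMI ';'
DONE. 8 tokens: [PLUS, STR, PLUS, NUM, SEMI, STR, MINUS, SEMI]

Answer: PLUS STR PLUS NUM SEMI STR MINUS SEMI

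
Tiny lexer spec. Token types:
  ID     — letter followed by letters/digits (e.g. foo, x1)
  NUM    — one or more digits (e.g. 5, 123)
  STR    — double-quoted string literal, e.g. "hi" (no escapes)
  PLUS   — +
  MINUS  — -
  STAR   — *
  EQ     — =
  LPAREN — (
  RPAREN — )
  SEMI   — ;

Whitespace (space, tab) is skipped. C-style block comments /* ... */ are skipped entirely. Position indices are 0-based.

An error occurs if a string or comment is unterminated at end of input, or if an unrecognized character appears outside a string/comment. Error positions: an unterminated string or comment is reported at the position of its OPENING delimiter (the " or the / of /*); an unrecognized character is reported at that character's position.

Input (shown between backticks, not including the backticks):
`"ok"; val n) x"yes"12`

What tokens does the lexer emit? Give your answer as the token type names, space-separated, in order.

pos=0: enter STRING mode
pos=0: emit STR "ok" (now at pos=4)
pos=4: emit SEMI ';'
pos=6: emit ID 'val' (now at pos=9)
pos=10: emit ID 'n' (now at pos=11)
pos=11: emit RPAREN ')'
pos=13: emit ID 'x' (now at pos=14)
pos=14: enter STRING mode
pos=14: emit STR "yes" (now at pos=19)
pos=19: emit NUM '12' (now at pos=21)
DONE. 8 tokens: [STR, SEMI, ID, ID, RPAREN, ID, STR, NUM]

Answer: STR SEMI ID ID RPAREN ID STR NUM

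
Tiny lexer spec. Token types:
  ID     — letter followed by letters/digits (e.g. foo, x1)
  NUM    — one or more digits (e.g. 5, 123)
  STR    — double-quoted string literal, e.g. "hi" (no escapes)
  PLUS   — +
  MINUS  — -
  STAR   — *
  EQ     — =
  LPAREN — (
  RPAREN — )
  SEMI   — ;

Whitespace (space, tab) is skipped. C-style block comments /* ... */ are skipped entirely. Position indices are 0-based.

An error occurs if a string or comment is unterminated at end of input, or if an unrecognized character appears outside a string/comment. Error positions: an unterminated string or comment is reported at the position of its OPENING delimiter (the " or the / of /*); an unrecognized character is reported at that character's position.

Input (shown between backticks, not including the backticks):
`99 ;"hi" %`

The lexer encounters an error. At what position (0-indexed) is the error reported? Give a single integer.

Answer: 9

Derivation:
pos=0: emit NUM '99' (now at pos=2)
pos=3: emit SEMI ';'
pos=4: enter STRING mode
pos=4: emit STR "hi" (now at pos=8)
pos=9: ERROR — unrecognized char '%'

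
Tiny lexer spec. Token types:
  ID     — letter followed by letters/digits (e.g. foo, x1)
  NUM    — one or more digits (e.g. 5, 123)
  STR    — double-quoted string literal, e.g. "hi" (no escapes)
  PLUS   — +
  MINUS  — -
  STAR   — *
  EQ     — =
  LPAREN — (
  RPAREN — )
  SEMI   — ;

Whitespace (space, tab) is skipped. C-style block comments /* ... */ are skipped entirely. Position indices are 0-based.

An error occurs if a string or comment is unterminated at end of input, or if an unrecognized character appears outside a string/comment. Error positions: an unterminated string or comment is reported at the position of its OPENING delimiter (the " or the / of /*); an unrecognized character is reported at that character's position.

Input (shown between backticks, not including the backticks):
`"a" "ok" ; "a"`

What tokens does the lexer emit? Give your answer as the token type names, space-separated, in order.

pos=0: enter STRING mode
pos=0: emit STR "a" (now at pos=3)
pos=4: enter STRING mode
pos=4: emit STR "ok" (now at pos=8)
pos=9: emit SEMI ';'
pos=11: enter STRING mode
pos=11: emit STR "a" (now at pos=14)
DONE. 4 tokens: [STR, STR, SEMI, STR]

Answer: STR STR SEMI STR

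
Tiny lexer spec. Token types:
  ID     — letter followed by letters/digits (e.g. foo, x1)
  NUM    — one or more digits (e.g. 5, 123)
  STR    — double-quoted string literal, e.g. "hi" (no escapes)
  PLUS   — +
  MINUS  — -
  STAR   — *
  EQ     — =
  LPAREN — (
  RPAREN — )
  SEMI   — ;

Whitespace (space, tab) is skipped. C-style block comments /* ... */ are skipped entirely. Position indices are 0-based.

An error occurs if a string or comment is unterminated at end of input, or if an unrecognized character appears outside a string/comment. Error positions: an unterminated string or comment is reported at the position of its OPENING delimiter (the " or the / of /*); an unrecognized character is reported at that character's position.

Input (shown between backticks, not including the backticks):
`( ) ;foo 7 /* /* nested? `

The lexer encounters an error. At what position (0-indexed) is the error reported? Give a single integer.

pos=0: emit LPAREN '('
pos=2: emit RPAREN ')'
pos=4: emit SEMI ';'
pos=5: emit ID 'foo' (now at pos=8)
pos=9: emit NUM '7' (now at pos=10)
pos=11: enter COMMENT mode (saw '/*')
pos=11: ERROR — unterminated comment (reached EOF)

Answer: 11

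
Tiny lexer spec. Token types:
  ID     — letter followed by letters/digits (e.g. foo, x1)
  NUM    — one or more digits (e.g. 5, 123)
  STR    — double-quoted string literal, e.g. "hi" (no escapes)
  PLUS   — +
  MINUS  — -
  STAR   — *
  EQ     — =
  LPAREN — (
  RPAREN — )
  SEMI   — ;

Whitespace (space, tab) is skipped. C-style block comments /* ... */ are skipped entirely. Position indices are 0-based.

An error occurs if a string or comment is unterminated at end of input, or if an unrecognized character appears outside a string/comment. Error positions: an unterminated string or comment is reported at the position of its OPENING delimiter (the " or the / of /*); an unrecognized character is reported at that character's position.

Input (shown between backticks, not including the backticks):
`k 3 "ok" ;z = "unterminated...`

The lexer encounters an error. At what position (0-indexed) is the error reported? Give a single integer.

Answer: 14

Derivation:
pos=0: emit ID 'k' (now at pos=1)
pos=2: emit NUM '3' (now at pos=3)
pos=4: enter STRING mode
pos=4: emit STR "ok" (now at pos=8)
pos=9: emit SEMI ';'
pos=10: emit ID 'z' (now at pos=11)
pos=12: emit EQ '='
pos=14: enter STRING mode
pos=14: ERROR — unterminated string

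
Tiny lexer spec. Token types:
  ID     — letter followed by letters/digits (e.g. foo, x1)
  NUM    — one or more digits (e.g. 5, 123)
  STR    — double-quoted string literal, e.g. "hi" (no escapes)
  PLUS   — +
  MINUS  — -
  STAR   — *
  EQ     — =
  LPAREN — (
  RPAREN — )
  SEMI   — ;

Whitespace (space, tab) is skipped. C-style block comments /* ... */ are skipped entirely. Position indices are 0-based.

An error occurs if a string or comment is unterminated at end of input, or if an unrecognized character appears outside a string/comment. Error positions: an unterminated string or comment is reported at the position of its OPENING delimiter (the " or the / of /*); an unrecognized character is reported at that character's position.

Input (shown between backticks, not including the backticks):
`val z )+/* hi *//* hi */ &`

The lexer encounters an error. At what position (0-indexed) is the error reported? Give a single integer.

Answer: 25

Derivation:
pos=0: emit ID 'val' (now at pos=3)
pos=4: emit ID 'z' (now at pos=5)
pos=6: emit RPAREN ')'
pos=7: emit PLUS '+'
pos=8: enter COMMENT mode (saw '/*')
exit COMMENT mode (now at pos=16)
pos=16: enter COMMENT mode (saw '/*')
exit COMMENT mode (now at pos=24)
pos=25: ERROR — unrecognized char '&'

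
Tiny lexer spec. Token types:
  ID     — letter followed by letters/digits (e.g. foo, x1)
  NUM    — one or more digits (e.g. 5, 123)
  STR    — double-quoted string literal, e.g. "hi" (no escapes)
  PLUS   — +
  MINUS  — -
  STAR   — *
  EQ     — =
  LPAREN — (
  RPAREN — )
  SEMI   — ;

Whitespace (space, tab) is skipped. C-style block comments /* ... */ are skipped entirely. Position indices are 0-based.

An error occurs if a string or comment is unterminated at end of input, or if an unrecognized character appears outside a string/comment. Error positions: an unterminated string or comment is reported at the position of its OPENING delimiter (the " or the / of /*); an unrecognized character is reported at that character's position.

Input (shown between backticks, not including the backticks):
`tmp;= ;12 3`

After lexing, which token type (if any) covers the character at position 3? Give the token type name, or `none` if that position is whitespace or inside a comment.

pos=0: emit ID 'tmp' (now at pos=3)
pos=3: emit SEMI ';'
pos=4: emit EQ '='
pos=6: emit SEMI ';'
pos=7: emit NUM '12' (now at pos=9)
pos=10: emit NUM '3' (now at pos=11)
DONE. 6 tokens: [ID, SEMI, EQ, SEMI, NUM, NUM]
Position 3: char is ';' -> SEMI

Answer: SEMI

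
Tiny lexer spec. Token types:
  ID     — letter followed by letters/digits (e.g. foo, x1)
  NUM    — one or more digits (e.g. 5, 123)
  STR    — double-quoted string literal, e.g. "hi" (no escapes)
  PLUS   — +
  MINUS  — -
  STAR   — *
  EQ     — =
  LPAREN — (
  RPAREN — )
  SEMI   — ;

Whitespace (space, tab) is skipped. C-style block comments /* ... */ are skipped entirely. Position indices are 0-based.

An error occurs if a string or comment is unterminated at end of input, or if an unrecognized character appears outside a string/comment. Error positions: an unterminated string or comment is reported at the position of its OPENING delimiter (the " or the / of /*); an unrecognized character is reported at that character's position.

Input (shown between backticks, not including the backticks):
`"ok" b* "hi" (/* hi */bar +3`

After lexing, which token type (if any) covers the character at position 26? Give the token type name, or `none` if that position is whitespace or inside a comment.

pos=0: enter STRING mode
pos=0: emit STR "ok" (now at pos=4)
pos=5: emit ID 'b' (now at pos=6)
pos=6: emit STAR '*'
pos=8: enter STRING mode
pos=8: emit STR "hi" (now at pos=12)
pos=13: emit LPAREN '('
pos=14: enter COMMENT mode (saw '/*')
exit COMMENT mode (now at pos=22)
pos=22: emit ID 'bar' (now at pos=25)
pos=26: emit PLUS '+'
pos=27: emit NUM '3' (now at pos=28)
DONE. 8 tokens: [STR, ID, STAR, STR, LPAREN, ID, PLUS, NUM]
Position 26: char is '+' -> PLUS

Answer: PLUS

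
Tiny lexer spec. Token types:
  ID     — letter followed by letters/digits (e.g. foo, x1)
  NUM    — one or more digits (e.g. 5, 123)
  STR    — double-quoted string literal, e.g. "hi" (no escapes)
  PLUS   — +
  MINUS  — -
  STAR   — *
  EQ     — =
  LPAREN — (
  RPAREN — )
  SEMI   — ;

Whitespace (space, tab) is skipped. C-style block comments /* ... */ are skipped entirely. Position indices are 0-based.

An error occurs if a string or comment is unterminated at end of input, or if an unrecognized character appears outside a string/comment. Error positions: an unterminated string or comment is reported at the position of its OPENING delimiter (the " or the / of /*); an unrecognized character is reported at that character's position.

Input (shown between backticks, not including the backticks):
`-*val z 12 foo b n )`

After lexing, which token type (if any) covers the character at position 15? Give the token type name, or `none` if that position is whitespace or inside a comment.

pos=0: emit MINUS '-'
pos=1: emit STAR '*'
pos=2: emit ID 'val' (now at pos=5)
pos=6: emit ID 'z' (now at pos=7)
pos=8: emit NUM '12' (now at pos=10)
pos=11: emit ID 'foo' (now at pos=14)
pos=15: emit ID 'b' (now at pos=16)
pos=17: emit ID 'n' (now at pos=18)
pos=19: emit RPAREN ')'
DONE. 9 tokens: [MINUS, STAR, ID, ID, NUM, ID, ID, ID, RPAREN]
Position 15: char is 'b' -> ID

Answer: ID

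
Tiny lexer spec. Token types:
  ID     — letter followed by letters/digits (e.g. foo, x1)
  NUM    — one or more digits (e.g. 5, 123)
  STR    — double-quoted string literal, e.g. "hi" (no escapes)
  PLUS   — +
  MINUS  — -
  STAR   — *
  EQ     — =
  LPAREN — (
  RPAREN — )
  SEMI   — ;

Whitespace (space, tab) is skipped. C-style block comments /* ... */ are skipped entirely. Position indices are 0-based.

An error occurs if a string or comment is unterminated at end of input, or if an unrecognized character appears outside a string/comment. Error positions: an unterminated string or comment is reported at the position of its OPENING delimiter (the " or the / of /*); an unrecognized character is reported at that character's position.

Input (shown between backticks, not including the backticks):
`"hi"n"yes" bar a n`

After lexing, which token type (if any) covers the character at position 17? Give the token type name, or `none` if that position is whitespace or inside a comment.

Answer: ID

Derivation:
pos=0: enter STRING mode
pos=0: emit STR "hi" (now at pos=4)
pos=4: emit ID 'n' (now at pos=5)
pos=5: enter STRING mode
pos=5: emit STR "yes" (now at pos=10)
pos=11: emit ID 'bar' (now at pos=14)
pos=15: emit ID 'a' (now at pos=16)
pos=17: emit ID 'n' (now at pos=18)
DONE. 6 tokens: [STR, ID, STR, ID, ID, ID]
Position 17: char is 'n' -> ID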